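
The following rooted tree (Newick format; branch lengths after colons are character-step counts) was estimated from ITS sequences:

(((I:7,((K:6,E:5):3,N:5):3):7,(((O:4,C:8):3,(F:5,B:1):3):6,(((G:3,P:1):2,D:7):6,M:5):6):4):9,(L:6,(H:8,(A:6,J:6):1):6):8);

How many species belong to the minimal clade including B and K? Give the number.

12

The MRCA of B and K is the node subtending ((I,((K,E),N)),(((O,C),(F,B)),(((G,P),D),M))).
That clade contains 12 terminal taxa: B, C, D, E, F, G, I, K, M, N, O, P.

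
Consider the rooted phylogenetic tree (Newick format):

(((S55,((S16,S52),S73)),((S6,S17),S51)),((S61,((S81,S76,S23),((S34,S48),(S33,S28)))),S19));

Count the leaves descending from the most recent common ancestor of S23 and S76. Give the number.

3

The MRCA of S23 and S76 is the node subtending (S81,S76,S23).
That clade contains 3 terminal taxa: S23, S76, S81.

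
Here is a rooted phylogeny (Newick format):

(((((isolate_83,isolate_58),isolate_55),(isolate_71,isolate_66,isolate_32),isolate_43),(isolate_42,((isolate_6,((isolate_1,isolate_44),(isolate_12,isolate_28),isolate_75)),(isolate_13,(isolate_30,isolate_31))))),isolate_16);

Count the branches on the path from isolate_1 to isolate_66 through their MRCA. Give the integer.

The MRCA of isolate_1 and isolate_66 is the node subtending ((((isolate_83,isolate_58),isolate_55),(isolate_71,isolate_66,isolate_32),isolate_43),(isolate_42,((isolate_6,((isolate_1,isolate_44),(isolate_12,isolate_28),isolate_75)),(isolate_13,(isolate_30,isolate_31))))).
From isolate_1 up to that node: 6 branches. From isolate_66 up to the same node: 3 branches. Total: 6 + 3 = 9.

9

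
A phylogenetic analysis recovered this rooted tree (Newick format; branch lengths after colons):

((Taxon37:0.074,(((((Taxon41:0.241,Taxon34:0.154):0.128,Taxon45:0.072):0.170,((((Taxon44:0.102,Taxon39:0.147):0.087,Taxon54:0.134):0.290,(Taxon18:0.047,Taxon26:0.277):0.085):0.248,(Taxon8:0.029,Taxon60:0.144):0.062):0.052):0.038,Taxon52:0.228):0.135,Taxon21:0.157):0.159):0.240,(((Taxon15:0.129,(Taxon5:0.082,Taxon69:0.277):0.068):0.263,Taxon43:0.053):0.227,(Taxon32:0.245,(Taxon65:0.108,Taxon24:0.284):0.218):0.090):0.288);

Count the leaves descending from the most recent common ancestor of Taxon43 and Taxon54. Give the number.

The MRCA of Taxon43 and Taxon54 is the root, so the clade is the entire tree.
That clade contains 20 terminal taxa: Taxon15, Taxon18, Taxon21, Taxon24, Taxon26, Taxon32, Taxon34, Taxon37, Taxon39, Taxon41, Taxon43, Taxon44, Taxon45, Taxon5, Taxon52, Taxon54, Taxon60, Taxon65, Taxon69, Taxon8.

20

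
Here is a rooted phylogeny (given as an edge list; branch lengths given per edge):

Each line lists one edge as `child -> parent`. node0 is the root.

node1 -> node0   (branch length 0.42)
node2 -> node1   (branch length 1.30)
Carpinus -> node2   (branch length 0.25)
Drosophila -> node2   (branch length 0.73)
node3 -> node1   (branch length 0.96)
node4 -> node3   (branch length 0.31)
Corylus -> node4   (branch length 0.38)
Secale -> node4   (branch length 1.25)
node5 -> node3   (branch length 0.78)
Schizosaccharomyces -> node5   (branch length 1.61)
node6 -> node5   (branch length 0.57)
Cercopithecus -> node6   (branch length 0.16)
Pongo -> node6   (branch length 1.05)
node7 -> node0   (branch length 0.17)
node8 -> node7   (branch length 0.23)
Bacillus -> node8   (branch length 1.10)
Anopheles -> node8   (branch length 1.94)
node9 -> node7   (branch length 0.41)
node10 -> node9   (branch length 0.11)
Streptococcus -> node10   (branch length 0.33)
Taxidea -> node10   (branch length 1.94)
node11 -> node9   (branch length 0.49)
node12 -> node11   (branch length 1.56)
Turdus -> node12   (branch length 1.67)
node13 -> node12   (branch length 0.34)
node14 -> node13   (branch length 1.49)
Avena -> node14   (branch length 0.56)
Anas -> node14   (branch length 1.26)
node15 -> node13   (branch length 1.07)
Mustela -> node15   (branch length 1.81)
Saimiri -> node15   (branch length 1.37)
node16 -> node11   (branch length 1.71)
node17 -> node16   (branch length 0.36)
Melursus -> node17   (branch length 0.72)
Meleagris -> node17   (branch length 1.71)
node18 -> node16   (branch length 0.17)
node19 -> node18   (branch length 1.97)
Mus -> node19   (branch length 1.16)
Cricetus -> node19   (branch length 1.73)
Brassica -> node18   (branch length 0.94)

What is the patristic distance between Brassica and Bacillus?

The path runs Brassica → … → MRCA → … → Bacillus; the MRCA is the node subtending ((Bacillus,Anopheles),((Streptococcus,Taxidea),((Turdus,((Avena,Anas),(Mustela,Saimiri))),((Melursus,Meleagris),((Mus,Cricetus),Brassica))))).
Branch lengths along that path: 0.94 + 0.17 + 1.71 + 0.49 + 0.41 + 0.23 + 1.10 = 5.05.

5.05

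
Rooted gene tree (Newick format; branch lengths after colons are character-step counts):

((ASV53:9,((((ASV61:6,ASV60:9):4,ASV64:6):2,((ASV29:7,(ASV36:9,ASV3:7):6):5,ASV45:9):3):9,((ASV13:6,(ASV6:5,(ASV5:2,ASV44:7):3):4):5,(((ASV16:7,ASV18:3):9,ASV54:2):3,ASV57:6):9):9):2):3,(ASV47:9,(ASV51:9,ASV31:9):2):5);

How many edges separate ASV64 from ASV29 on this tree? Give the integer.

5

The MRCA of ASV64 and ASV29 is the node subtending (((ASV61,ASV60),ASV64),((ASV29,(ASV36,ASV3)),ASV45)).
From ASV64 up to that node: 2 branches. From ASV29 up to the same node: 3 branches. Total: 2 + 3 = 5.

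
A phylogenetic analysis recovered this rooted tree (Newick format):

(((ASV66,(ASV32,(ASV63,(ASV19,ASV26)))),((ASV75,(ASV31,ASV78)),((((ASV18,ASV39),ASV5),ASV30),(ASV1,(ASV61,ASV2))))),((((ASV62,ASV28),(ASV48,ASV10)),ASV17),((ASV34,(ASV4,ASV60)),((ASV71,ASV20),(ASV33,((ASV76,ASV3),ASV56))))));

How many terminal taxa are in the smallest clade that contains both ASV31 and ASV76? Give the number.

29

The MRCA of ASV31 and ASV76 is the root, so the clade is the entire tree.
That clade contains 29 terminal taxa: ASV1, ASV10, ASV17, ASV18, ASV19, ASV2, ASV20, ASV26, ASV28, ASV3, ASV30, ASV31, ASV32, ASV33, ASV34, ASV39, ASV4, ASV48, ASV5, ASV56, ASV60, ASV61, ASV62, ASV63, ASV66, ASV71, ASV75, ASV76, ASV78.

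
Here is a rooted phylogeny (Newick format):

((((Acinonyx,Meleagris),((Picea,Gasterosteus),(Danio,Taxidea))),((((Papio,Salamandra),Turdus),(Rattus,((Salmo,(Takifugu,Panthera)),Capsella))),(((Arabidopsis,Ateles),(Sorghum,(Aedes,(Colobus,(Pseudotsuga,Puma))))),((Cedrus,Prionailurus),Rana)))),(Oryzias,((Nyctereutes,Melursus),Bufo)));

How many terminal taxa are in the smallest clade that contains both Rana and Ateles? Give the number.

10

The MRCA of Rana and Ateles is the node subtending (((Arabidopsis,Ateles),(Sorghum,(Aedes,(Colobus,(Pseudotsuga,Puma))))),((Cedrus,Prionailurus),Rana)).
That clade contains 10 terminal taxa: Aedes, Arabidopsis, Ateles, Cedrus, Colobus, Prionailurus, Pseudotsuga, Puma, Rana, Sorghum.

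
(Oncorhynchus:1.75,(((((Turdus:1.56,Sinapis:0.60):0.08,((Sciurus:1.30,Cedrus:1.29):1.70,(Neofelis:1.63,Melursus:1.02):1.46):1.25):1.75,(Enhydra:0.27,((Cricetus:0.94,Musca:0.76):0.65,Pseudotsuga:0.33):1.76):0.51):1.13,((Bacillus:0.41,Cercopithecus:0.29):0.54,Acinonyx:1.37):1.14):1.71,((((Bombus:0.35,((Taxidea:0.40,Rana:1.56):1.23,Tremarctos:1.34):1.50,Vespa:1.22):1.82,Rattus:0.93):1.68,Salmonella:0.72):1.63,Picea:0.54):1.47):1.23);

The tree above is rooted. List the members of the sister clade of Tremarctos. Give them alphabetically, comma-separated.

Tremarctos attaches to the tree at the node subtending ((Taxidea,Rana),Tremarctos).
The other lineage descending from that same node — the sister group — is (Taxidea,Rana); its 2 tips in alphabetical order are the answer.

Rana, Taxidea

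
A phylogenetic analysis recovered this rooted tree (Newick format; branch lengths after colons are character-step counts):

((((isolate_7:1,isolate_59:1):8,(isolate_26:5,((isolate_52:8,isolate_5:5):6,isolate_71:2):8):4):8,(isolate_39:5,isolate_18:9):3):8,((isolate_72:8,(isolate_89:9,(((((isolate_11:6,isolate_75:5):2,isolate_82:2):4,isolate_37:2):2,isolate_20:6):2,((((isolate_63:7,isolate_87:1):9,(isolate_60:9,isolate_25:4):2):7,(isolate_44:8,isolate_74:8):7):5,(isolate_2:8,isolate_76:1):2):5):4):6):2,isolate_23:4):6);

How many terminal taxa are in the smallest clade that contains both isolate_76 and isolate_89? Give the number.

14

The MRCA of isolate_76 and isolate_89 is the node subtending (isolate_89,(((((isolate_11,isolate_75),isolate_82),isolate_37),isolate_20),((((isolate_63,isolate_87),(isolate_60,isolate_25)),(isolate_44,isolate_74)),(isolate_2,isolate_76)))).
That clade contains 14 terminal taxa: isolate_11, isolate_2, isolate_20, isolate_25, isolate_37, isolate_44, isolate_60, isolate_63, isolate_74, isolate_75, isolate_76, isolate_82, isolate_87, isolate_89.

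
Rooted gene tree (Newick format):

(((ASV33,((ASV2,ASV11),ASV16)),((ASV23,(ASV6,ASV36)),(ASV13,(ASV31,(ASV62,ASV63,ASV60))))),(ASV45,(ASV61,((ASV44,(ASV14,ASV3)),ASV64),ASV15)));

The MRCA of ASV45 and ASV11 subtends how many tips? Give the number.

The MRCA of ASV45 and ASV11 is the root, so the clade is the entire tree.
That clade contains 19 terminal taxa: ASV11, ASV13, ASV14, ASV15, ASV16, ASV2, ASV23, ASV3, ASV31, ASV33, ASV36, ASV44, ASV45, ASV6, ASV60, ASV61, ASV62, ASV63, ASV64.

19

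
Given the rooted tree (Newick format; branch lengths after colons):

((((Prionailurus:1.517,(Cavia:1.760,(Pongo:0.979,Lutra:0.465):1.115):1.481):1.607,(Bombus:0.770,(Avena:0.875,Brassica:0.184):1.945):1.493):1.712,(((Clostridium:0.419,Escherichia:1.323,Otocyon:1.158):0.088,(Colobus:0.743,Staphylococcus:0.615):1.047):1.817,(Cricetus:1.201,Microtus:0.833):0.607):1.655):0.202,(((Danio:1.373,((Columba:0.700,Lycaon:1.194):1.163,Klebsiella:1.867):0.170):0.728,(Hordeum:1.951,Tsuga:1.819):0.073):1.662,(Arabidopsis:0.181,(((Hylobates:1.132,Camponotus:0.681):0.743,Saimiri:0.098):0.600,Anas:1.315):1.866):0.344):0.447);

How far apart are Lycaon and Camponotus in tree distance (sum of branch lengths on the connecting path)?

The path runs Lycaon → … → MRCA → … → Camponotus; the MRCA is the node subtending (((Danio,((Columba,Lycaon),Klebsiella)),(Hordeum,Tsuga)),(Arabidopsis,(((Hylobates,Camponotus),Saimiri),Anas))).
Branch lengths along that path: 1.194 + 1.163 + 0.170 + 0.728 + 1.662 + 0.344 + 1.866 + 0.600 + 0.743 + 0.681 = 9.151.

9.151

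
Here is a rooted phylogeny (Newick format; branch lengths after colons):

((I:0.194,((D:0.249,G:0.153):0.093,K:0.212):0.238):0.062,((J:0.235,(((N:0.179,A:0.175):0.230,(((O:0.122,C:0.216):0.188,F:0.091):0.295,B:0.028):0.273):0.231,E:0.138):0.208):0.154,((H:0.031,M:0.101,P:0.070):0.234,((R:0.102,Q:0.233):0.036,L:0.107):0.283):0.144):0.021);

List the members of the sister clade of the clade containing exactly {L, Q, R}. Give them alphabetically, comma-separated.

The clade containing exactly {L, Q, R} attaches to the tree at the node subtending ((H,M,P),((R,Q),L)).
The other lineage descending from that same node — the sister group — is (H,M,P); its 3 tips in alphabetical order are the answer.

H, M, P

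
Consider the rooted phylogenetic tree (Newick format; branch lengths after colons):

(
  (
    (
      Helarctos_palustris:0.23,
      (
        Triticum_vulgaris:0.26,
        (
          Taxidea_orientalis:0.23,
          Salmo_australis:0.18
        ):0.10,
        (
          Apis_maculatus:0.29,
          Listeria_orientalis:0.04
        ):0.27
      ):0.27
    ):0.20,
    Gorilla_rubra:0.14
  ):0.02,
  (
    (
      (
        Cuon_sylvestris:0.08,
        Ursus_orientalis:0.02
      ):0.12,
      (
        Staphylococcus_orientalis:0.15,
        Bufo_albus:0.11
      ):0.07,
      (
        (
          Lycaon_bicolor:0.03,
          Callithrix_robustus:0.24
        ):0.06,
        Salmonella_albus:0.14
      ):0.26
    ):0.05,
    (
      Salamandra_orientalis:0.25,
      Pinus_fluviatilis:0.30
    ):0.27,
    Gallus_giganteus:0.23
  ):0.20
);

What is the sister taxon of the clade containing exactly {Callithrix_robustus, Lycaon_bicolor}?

The clade containing exactly {Callithrix_robustus, Lycaon_bicolor} attaches to the tree at the node subtending ((Lycaon_bicolor,Callithrix_robustus),Salmonella_albus).
The other lineage descending from that same node — the sister group — is the single tip Salmonella_albus.

Salmonella_albus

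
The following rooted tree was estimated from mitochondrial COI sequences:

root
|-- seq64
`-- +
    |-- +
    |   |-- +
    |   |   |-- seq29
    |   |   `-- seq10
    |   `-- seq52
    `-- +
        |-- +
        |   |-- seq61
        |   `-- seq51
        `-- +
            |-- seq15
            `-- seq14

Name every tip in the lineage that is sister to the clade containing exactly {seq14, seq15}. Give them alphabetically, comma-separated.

seq51, seq61

The clade containing exactly {seq14, seq15} attaches to the tree at the node subtending ((seq61,seq51),(seq15,seq14)).
The other lineage descending from that same node — the sister group — is (seq61,seq51); its 2 tips in alphabetical order are the answer.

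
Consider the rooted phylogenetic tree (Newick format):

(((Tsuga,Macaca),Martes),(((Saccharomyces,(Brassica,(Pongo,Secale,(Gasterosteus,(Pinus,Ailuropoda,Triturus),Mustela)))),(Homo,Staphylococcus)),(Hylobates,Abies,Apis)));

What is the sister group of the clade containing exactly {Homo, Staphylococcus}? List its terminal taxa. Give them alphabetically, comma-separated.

The clade containing exactly {Homo, Staphylococcus} attaches to the tree at the node subtending ((Saccharomyces,(Brassica,(Pongo,Secale,(Gasterosteus,(Pinus,Ailuropoda,Triturus),Mustela)))),(Homo,Staphylococcus)).
The other lineage descending from that same node — the sister group — is (Saccharomyces,(Brassica,(Pongo,Secale,(Gasterosteus,(Pinus,Ailuropoda,Triturus),Mustela)))); its 9 tips in alphabetical order are the answer.

Ailuropoda, Brassica, Gasterosteus, Mustela, Pinus, Pongo, Saccharomyces, Secale, Triturus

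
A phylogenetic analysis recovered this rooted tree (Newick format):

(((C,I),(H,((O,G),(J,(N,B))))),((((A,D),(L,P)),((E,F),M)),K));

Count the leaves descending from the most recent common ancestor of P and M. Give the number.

7

The MRCA of P and M is the node subtending (((A,D),(L,P)),((E,F),M)).
That clade contains 7 terminal taxa: A, D, E, F, L, M, P.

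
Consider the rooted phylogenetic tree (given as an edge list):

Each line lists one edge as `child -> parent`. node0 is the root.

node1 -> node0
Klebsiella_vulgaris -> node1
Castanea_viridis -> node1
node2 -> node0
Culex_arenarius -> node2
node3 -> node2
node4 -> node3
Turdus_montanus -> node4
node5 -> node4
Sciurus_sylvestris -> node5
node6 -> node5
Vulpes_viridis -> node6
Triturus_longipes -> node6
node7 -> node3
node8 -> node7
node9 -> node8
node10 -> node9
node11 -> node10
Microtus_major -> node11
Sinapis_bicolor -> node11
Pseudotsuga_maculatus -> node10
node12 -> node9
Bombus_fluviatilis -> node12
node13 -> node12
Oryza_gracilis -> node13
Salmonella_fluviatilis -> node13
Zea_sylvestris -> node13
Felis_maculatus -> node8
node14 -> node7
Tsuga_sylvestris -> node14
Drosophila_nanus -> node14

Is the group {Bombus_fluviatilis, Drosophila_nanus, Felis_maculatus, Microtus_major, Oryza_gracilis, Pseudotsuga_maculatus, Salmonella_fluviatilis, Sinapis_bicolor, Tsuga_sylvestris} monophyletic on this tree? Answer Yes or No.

No

The MRCA of the listed taxa subtends (((((Microtus_major,Sinapis_bicolor),Pseudotsuga_maculatus),(Bombus_fluviatilis,(Oryza_gracilis,Salmonella_fluviatilis,Zea_sylvestris))),Felis_maculatus),(Tsuga_sylvestris,Drosophila_nanus)).
That clade also contains Zea_sylvestris, which is not in the proposed group, so the group is not monophyletic.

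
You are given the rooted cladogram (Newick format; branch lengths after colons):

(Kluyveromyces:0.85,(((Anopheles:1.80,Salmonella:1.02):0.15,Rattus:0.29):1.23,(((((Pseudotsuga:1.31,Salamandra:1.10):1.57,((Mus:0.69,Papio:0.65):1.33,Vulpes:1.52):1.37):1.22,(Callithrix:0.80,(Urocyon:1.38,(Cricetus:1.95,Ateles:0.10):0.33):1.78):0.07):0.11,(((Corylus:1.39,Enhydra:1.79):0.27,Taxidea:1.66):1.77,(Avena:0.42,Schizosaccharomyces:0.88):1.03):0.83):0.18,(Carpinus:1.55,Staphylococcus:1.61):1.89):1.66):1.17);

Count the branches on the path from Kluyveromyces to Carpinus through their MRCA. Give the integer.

The MRCA of Kluyveromyces and Carpinus is the root of the tree.
From Kluyveromyces up to that node: 1 branch. From Carpinus up to the same node: 4 branches. Total: 1 + 4 = 5.

5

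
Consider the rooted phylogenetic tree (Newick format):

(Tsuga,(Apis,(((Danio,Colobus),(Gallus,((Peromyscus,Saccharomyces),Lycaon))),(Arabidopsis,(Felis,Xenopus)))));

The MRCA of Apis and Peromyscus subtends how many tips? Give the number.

10

The MRCA of Apis and Peromyscus is the node subtending (Apis,(((Danio,Colobus),(Gallus,((Peromyscus,Saccharomyces),Lycaon))),(Arabidopsis,(Felis,Xenopus)))).
That clade contains 10 terminal taxa: Apis, Arabidopsis, Colobus, Danio, Felis, Gallus, Lycaon, Peromyscus, Saccharomyces, Xenopus.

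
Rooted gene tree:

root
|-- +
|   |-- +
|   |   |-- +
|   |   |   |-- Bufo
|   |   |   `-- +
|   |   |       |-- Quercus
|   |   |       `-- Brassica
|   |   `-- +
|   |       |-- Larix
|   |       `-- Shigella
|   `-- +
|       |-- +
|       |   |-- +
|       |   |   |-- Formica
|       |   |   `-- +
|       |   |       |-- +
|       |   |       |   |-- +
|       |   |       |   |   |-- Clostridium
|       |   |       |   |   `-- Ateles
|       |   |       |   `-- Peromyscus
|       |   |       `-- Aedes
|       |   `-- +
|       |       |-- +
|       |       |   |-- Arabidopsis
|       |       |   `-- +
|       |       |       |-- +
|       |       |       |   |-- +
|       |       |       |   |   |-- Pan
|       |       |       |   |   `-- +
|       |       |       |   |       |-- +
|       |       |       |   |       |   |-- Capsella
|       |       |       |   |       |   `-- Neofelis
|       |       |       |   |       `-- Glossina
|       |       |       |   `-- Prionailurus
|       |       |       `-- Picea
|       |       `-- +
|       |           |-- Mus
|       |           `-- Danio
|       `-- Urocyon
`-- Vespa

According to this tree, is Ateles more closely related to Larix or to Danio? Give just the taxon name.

Danio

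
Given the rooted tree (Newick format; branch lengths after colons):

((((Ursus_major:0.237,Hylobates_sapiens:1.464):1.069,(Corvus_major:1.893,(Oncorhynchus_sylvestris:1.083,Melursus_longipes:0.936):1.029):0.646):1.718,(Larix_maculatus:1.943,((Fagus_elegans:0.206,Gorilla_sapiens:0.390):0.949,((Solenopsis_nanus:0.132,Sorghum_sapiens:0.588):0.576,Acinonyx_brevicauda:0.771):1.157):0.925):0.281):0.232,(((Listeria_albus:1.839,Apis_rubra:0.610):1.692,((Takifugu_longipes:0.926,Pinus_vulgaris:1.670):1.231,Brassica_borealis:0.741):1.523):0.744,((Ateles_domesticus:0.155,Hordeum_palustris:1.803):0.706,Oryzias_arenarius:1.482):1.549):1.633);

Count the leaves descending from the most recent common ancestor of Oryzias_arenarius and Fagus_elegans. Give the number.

The MRCA of Oryzias_arenarius and Fagus_elegans is the root, so the clade is the entire tree.
That clade contains 19 terminal taxa: Acinonyx_brevicauda, Apis_rubra, Ateles_domesticus, Brassica_borealis, Corvus_major, Fagus_elegans, Gorilla_sapiens, Hordeum_palustris, Hylobates_sapiens, Larix_maculatus, Listeria_albus, Melursus_longipes, Oncorhynchus_sylvestris, Oryzias_arenarius, Pinus_vulgaris, Solenopsis_nanus, Sorghum_sapiens, Takifugu_longipes, Ursus_major.

19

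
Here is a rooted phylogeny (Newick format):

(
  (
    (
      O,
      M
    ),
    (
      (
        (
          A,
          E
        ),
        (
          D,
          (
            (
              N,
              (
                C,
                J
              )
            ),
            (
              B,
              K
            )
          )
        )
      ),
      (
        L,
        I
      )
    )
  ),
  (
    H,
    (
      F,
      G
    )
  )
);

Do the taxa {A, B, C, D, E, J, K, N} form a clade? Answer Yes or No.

Yes

The most recent common ancestor of these taxa subtends ((A,E),(D,((N,(C,J)),(B,K)))).
That clade has exactly 8 tips — every listed taxon and nothing else — so the group is monophyletic.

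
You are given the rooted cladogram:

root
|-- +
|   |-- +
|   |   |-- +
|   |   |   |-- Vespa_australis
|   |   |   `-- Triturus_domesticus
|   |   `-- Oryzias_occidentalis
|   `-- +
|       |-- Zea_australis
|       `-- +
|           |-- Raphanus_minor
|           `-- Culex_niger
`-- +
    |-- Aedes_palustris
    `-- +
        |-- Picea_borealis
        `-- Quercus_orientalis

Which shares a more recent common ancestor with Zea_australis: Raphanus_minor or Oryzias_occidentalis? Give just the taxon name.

Raphanus_minor

The MRCA of Zea_australis and Raphanus_minor subtends (Zea_australis,(Raphanus_minor,Culex_niger)) (3 taxa).
The MRCA of Zea_australis and Oryzias_occidentalis subtends (((Vespa_australis,Triturus_domesticus),Oryzias_occidentalis),(Zea_australis,(Raphanus_minor,Culex_niger))) (6 taxa).
The first is nested inside the second, so Zea_australis shares a more recent common ancestor with Raphanus_minor.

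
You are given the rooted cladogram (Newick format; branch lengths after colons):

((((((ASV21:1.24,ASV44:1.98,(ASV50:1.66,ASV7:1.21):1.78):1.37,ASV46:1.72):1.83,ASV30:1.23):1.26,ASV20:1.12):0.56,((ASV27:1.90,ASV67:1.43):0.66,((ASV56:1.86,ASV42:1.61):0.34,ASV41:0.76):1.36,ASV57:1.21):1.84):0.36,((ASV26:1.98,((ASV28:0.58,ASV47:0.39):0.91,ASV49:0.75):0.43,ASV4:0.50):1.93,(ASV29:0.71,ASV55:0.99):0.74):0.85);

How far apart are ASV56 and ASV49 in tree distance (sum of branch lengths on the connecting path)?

The path runs ASV56 → … → MRCA → … → ASV49; the MRCA is the root of the tree.
Branch lengths along that path: 1.86 + 0.34 + 1.36 + 1.84 + 0.36 + 0.85 + 1.93 + 0.43 + 0.75 = 9.72.

9.72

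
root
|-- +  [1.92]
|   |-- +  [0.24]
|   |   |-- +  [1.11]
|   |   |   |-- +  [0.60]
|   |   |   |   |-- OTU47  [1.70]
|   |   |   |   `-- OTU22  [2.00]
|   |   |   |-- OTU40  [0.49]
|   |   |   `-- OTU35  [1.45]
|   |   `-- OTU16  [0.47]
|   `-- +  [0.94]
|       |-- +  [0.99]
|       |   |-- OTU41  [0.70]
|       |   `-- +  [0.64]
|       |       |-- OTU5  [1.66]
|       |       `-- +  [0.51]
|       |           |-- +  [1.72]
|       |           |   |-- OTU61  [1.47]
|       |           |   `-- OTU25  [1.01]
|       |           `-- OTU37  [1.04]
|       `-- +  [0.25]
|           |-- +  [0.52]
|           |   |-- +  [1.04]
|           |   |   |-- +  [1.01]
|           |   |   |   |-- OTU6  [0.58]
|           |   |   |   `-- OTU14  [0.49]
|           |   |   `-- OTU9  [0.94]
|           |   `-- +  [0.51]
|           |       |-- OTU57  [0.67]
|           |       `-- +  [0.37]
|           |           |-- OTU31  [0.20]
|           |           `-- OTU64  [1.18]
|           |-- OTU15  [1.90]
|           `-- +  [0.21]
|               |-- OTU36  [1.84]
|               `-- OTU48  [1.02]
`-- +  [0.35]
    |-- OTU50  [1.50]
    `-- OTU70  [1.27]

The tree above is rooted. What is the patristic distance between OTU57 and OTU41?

3.64

The path runs OTU57 → … → MRCA → … → OTU41; the MRCA is the node subtending ((OTU41,(OTU5,((OTU61,OTU25),OTU37))),((((OTU6,OTU14),OTU9),(OTU57,(OTU31,OTU64))),OTU15,(OTU36,OTU48))).
Branch lengths along that path: 0.67 + 0.51 + 0.52 + 0.25 + 0.99 + 0.70 = 3.64.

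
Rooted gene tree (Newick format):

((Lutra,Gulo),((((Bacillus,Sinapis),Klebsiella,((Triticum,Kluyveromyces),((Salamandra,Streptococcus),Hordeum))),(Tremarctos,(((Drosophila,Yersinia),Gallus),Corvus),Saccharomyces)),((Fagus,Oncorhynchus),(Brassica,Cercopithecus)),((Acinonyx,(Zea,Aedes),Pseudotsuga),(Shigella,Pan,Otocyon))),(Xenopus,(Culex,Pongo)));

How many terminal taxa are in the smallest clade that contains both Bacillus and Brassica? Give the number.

The MRCA of Bacillus and Brassica is the node subtending ((((Bacillus,Sinapis),Klebsiella,((Triticum,Kluyveromyces),((Salamandra,Streptococcus),Hordeum))),(Tremarctos,(((Drosophila,Yersinia),Gallus),Corvus),Saccharomyces)),((Fagus,Oncorhynchus),(Brassica,Cercopithecus)),((Acinonyx,(Zea,Aedes),Pseudotsuga),(Shigella,Pan,Otocyon))).
That clade contains 25 terminal taxa: Acinonyx, Aedes, Bacillus, Brassica, Cercopithecus, Corvus, Drosophila, Fagus, Gallus, Hordeum, Klebsiella, Kluyveromyces, Oncorhynchus, Otocyon, Pan, Pseudotsuga, Saccharomyces, Salamandra, Shigella, Sinapis, Streptococcus, Tremarctos, Triticum, Yersinia, Zea.

25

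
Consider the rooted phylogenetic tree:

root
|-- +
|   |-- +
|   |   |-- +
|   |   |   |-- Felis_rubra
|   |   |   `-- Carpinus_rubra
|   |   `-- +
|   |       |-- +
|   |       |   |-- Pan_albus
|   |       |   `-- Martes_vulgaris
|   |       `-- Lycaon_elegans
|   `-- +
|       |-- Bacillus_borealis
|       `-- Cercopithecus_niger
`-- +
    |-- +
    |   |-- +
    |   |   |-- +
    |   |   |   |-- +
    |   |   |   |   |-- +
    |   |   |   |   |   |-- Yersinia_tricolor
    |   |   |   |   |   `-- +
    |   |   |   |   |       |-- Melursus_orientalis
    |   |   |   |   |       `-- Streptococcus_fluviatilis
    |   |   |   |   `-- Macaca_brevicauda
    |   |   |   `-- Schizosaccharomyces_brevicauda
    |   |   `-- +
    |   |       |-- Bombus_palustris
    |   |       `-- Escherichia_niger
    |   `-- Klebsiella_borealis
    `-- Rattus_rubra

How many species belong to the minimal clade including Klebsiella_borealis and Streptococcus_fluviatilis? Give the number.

8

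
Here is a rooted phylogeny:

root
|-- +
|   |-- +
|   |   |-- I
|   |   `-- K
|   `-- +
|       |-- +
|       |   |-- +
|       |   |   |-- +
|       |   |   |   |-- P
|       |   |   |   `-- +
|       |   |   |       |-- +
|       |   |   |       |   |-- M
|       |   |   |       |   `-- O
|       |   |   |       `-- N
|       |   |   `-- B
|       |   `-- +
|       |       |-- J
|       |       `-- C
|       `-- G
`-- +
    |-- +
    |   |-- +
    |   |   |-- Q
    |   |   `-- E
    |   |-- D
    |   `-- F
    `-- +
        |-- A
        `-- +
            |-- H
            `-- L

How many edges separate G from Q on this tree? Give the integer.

The MRCA of G and Q is the root of the tree.
From G up to that node: 3 branches. From Q up to the same node: 4 branches. Total: 3 + 4 = 7.

7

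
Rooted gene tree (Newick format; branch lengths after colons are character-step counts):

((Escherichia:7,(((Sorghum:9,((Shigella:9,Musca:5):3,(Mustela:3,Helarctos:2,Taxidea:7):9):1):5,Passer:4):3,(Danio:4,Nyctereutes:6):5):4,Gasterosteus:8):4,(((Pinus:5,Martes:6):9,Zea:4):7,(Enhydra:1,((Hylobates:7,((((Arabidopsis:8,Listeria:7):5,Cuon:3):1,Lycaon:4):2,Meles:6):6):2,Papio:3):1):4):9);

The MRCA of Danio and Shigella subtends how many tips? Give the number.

The MRCA of Danio and Shigella is the node subtending (((Sorghum,((Shigella,Musca),(Mustela,Helarctos,Taxidea))),Passer),(Danio,Nyctereutes)).
That clade contains 9 terminal taxa: Danio, Helarctos, Musca, Mustela, Nyctereutes, Passer, Shigella, Sorghum, Taxidea.

9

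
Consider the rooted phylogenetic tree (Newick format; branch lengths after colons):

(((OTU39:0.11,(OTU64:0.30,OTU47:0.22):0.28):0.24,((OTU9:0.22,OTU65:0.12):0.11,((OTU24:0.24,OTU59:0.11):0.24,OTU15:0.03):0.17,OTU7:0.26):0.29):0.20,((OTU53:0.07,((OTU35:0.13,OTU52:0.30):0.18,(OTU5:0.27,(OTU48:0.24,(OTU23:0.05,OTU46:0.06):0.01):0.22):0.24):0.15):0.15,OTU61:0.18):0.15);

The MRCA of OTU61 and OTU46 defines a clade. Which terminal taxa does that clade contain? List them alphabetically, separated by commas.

OTU23, OTU35, OTU46, OTU48, OTU5, OTU52, OTU53, OTU61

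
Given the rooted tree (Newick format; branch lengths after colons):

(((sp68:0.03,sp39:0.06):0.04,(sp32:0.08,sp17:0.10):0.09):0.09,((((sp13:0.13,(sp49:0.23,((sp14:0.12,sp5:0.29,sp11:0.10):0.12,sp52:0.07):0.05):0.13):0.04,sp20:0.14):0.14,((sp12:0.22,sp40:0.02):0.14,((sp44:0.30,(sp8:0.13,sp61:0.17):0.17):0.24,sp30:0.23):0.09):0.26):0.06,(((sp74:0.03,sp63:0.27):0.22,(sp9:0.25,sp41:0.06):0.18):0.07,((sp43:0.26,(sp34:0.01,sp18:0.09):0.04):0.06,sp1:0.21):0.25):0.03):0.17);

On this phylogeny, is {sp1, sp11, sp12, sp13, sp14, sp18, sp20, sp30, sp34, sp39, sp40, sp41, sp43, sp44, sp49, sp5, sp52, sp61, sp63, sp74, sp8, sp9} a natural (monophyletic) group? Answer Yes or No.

No

The MRCA of the listed taxa is the root, so the smallest clade containing them is the whole tree.
That clade also contains sp17, sp32, sp68, which are not in the proposed group, so the group is not monophyletic.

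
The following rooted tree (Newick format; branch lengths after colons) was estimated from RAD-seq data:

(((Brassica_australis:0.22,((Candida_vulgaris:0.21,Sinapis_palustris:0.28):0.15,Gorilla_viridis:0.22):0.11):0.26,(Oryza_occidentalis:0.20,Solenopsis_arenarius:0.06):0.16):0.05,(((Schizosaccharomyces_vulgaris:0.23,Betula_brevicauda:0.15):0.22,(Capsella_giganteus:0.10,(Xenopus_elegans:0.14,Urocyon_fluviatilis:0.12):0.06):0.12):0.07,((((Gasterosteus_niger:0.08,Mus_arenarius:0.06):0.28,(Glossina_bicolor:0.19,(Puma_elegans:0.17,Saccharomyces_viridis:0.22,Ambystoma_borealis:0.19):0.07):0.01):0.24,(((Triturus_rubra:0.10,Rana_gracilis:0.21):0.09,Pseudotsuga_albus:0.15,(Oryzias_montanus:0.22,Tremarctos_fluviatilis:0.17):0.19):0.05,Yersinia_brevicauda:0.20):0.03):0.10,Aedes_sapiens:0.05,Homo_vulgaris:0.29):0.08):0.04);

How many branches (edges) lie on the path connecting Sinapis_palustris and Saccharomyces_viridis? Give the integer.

The MRCA of Sinapis_palustris and Saccharomyces_viridis is the root of the tree.
From Sinapis_palustris up to that node: 5 branches. From Saccharomyces_viridis up to the same node: 7 branches. Total: 5 + 7 = 12.

12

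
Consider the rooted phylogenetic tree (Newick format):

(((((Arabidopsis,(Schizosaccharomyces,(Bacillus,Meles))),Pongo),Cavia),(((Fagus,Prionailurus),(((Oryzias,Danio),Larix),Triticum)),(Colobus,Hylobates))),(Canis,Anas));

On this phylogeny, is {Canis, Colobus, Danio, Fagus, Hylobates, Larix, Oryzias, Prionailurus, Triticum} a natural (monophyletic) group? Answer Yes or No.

No

The MRCA of the listed taxa is the root, so the smallest clade containing them is the whole tree.
That clade also contains Anas, Arabidopsis, Bacillus, Cavia, Meles, Pongo, Schizosaccharomyces, which are not in the proposed group, so the group is not monophyletic.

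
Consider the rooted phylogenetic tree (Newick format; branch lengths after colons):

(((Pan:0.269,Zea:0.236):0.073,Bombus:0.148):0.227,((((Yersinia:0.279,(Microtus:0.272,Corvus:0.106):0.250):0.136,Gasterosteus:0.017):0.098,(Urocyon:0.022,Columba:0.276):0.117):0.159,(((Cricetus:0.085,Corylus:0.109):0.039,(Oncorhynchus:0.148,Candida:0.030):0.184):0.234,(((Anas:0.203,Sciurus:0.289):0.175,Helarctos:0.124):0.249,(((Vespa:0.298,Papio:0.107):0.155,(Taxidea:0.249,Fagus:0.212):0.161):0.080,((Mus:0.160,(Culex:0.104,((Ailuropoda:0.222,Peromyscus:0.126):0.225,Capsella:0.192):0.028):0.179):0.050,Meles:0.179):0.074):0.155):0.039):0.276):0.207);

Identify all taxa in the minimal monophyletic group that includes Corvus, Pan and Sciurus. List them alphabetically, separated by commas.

Ailuropoda, Anas, Bombus, Candida, Capsella, Columba, Corvus, Corylus, Cricetus, Culex, Fagus, Gasterosteus, Helarctos, Meles, Microtus, Mus, Oncorhynchus, Pan, Papio, Peromyscus, Sciurus, Taxidea, Urocyon, Vespa, Yersinia, Zea

Tracing Corvus: it sits inside (Microtus,Corvus).
Tracing Pan: it sits inside (Pan,Zea).
Tracing Sciurus: it sits inside (Anas,Sciurus).
The smallest clade enclosing all 3 is the whole tree (their MRCA is the root), so the answer is all 26 tips in alphabetical order.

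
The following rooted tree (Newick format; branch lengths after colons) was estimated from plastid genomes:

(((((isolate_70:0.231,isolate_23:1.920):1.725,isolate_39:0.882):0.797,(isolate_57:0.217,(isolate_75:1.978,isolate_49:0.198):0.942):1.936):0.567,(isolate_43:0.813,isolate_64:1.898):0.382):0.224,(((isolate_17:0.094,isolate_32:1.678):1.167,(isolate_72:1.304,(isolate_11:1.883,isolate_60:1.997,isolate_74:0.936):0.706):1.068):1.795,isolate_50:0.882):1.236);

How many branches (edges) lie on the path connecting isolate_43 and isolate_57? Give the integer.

The MRCA of isolate_43 and isolate_57 is the node subtending ((((isolate_70,isolate_23),isolate_39),(isolate_57,(isolate_75,isolate_49))),(isolate_43,isolate_64)).
From isolate_43 up to that node: 2 branches. From isolate_57 up to the same node: 3 branches. Total: 2 + 3 = 5.

5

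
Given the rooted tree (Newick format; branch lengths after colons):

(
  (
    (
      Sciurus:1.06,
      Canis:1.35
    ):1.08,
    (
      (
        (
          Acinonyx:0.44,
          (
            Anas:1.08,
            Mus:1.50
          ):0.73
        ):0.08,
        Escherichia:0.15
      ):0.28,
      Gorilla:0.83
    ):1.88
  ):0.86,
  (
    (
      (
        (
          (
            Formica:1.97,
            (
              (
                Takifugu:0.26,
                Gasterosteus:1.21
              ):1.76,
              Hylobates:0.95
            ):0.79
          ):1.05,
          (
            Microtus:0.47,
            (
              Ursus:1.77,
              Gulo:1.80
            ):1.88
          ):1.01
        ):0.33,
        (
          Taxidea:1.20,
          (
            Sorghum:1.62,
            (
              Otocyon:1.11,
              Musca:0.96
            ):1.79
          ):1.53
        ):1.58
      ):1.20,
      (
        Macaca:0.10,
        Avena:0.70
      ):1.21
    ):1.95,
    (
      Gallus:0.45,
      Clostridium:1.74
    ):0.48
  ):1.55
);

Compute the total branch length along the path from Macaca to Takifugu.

The path runs Macaca → … → MRCA → … → Takifugu; the MRCA is the node subtending ((((Formica,((Takifugu,Gasterosteus),Hylobates)),(Microtus,(Ursus,Gulo))),(Taxidea,(Sorghum,(Otocyon,Musca)))),(Macaca,Avena)).
Branch lengths along that path: 0.10 + 1.21 + 1.20 + 0.33 + 1.05 + 0.79 + 1.76 + 0.26 = 6.70.

6.70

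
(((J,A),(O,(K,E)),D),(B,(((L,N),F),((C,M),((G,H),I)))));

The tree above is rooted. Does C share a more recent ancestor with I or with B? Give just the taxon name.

The MRCA of C and I subtends ((C,M),((G,H),I)) (5 taxa).
The MRCA of C and B subtends (B,(((L,N),F),((C,M),((G,H),I)))) (9 taxa).
The first is nested inside the second, so C shares a more recent common ancestor with I.

I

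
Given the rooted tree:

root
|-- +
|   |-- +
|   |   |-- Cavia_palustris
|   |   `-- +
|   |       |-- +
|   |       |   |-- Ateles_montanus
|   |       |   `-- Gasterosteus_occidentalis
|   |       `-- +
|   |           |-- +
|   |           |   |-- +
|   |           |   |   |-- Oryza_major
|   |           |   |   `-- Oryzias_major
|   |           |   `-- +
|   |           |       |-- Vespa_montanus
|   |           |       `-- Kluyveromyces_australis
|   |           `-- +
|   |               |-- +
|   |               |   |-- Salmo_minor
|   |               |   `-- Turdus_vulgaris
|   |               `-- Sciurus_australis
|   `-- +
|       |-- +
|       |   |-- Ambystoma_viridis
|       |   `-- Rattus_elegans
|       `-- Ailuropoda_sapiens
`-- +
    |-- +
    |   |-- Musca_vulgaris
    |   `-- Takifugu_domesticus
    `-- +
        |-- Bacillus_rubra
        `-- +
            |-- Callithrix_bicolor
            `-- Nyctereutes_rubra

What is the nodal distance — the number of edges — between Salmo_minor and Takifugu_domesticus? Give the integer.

10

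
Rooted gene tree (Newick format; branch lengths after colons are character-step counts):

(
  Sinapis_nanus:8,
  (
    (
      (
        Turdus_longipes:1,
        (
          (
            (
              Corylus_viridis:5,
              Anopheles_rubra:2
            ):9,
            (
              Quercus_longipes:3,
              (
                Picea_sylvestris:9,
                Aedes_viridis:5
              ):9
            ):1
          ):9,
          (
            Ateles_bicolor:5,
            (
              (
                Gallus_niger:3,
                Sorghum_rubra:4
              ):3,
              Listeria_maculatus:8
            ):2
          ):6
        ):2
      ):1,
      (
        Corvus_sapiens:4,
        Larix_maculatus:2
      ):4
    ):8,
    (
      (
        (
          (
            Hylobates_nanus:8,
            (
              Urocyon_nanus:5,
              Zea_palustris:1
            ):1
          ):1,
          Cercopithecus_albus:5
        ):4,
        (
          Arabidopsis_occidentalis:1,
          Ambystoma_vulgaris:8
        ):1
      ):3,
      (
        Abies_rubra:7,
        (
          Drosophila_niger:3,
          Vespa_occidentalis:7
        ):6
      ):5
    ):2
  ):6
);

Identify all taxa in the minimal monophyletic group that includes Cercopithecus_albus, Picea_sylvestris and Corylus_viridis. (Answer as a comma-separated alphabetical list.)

Tracing Cercopithecus_albus: it sits inside ((Hylobates_nanus,(Urocyon_nanus,Zea_palustris)),Cercopithecus_albus).
Tracing Picea_sylvestris: it sits inside (Picea_sylvestris,Aedes_viridis).
Tracing Corylus_viridis: it sits inside (Corylus_viridis,Anopheles_rubra).
The smallest clade enclosing all 3 is (((Turdus_longipes,(((Corylus_viridis,Anopheles_rubra),(Quercus_longipes,(Picea_sylvestris,Aedes_viridis))),(Ateles_bicolor,((Gallus_niger,Sorghum_rubra),Listeria_maculatus)))),(Corvus_sapiens,Larix_maculatus)),((((Hylobates_nanus,(Urocyon_nanus,Zea_palustris)),Cercopithecus_albus),(Arabidopsis_occidentalis,Ambystoma_vulgaris)),(Abies_rubra,(Drosophila_niger,Vespa_occidentalis)))); the answer is its 21 terminal taxa in alphabetical order.

Abies_rubra, Aedes_viridis, Ambystoma_vulgaris, Anopheles_rubra, Arabidopsis_occidentalis, Ateles_bicolor, Cercopithecus_albus, Corvus_sapiens, Corylus_viridis, Drosophila_niger, Gallus_niger, Hylobates_nanus, Larix_maculatus, Listeria_maculatus, Picea_sylvestris, Quercus_longipes, Sorghum_rubra, Turdus_longipes, Urocyon_nanus, Vespa_occidentalis, Zea_palustris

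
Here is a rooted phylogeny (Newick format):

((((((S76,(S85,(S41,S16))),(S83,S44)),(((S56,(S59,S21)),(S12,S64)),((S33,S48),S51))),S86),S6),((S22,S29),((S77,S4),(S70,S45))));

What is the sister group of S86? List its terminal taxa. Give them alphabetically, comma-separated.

S86 attaches to the tree at the node subtending ((((S76,(S85,(S41,S16))),(S83,S44)),(((S56,(S59,S21)),(S12,S64)),((S33,S48),S51))),S86).
The other lineage descending from that same node — the sister group — is (((S76,(S85,(S41,S16))),(S83,S44)),(((S56,(S59,S21)),(S12,S64)),((S33,S48),S51))); its 14 tips in alphabetical order are the answer.

S12, S16, S21, S33, S41, S44, S48, S51, S56, S59, S64, S76, S83, S85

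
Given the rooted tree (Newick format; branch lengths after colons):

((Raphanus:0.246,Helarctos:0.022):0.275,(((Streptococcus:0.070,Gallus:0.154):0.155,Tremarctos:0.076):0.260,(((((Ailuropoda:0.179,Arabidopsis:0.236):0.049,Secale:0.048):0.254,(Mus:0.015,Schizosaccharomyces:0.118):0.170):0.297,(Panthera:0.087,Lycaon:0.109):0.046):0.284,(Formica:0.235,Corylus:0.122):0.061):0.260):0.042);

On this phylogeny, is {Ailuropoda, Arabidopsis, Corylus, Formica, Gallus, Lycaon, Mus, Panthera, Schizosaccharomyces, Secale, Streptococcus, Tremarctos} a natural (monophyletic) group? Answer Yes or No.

The most recent common ancestor of these taxa subtends (((Streptococcus,Gallus),Tremarctos),(((((Ailuropoda,Arabidopsis),Secale),(Mus,Schizosaccharomyces)),(Panthera,Lycaon)),(Formica,Corylus))).
That clade has exactly 12 tips — every listed taxon and nothing else — so the group is monophyletic.

Yes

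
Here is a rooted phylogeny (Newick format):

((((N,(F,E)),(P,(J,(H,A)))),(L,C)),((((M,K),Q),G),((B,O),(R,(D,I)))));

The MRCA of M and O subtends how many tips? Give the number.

9

The MRCA of M and O is the node subtending ((((M,K),Q),G),((B,O),(R,(D,I)))).
That clade contains 9 terminal taxa: B, D, G, I, K, M, O, Q, R.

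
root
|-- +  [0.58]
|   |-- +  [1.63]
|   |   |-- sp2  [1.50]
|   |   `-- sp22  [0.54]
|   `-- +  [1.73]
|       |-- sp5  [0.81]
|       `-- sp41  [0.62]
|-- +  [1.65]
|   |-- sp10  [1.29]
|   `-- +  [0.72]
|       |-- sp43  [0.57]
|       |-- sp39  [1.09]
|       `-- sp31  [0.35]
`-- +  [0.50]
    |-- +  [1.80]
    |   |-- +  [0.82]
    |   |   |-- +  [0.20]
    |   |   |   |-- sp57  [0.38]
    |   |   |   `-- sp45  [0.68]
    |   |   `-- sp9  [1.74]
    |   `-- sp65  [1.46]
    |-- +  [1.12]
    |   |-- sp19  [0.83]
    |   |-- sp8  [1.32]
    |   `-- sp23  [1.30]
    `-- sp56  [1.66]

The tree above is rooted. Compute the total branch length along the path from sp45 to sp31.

The path runs sp45 → … → MRCA → … → sp31; the MRCA is the root of the tree.
Branch lengths along that path: 0.68 + 0.20 + 0.82 + 1.80 + 0.50 + 1.65 + 0.72 + 0.35 = 6.72.

6.72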